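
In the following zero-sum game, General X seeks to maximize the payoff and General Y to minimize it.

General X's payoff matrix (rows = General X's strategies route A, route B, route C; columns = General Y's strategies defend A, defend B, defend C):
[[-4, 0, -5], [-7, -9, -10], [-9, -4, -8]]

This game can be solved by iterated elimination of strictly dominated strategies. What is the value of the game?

-5

Column defend B is strictly dominated by defend C for General Y (-5<0, -10<-9, -8<-4); eliminate defend B.
Row route C is strictly dominated by row route A (-4>-9, -5>-8); eliminate route C.
Column defend A is strictly dominated by defend C for General Y (-5<-4, -10<-7); eliminate defend A.
Row route B is strictly dominated by row route A (-5>-10); eliminate route B.
Only (route A, defend C) remains, with payoff -5.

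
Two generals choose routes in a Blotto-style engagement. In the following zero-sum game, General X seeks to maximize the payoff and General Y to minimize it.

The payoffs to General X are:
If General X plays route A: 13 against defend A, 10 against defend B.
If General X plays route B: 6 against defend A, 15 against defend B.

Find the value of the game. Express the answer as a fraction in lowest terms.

45/4

Row minima are 10 and 6, so General X's maximin is 10; column maxima are 13 and 15, so General Y's minimax is 13. These differ, so the equilibrium is in mixed strategies.
Let General X play route A with probability p. General Y is indifferent when 13p + 6(1−p) = 10p + 15(1−p), giving p = 3/4.
Let General Y play defend A with probability q. General X is indifferent when 13q + 10(1−q) = 6q + 15(1−q), giving q = 5/12.
The value is 13·(5/12) + (10)·(7/12) = 45/4.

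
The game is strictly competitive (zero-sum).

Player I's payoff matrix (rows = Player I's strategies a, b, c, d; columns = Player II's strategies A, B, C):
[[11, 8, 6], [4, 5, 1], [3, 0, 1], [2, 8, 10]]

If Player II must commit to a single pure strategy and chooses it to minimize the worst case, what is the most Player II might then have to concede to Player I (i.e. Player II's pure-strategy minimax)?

8

The worst case (largest entry) in each column is A: 11, B: 8, C: 10.
The best (smallest) of these is 8.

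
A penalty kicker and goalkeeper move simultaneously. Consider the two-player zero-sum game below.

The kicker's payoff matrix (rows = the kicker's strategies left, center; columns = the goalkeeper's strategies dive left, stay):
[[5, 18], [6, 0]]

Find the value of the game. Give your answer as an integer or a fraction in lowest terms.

108/19

Row minima are 5 and 0, so the kicker's maximin is 5; column maxima are 6 and 18, so the goalkeeper's minimax is 6. These differ, so the equilibrium is in mixed strategies.
Let the kicker play left with probability p. The goalkeeper is indifferent when 5p + 6(1−p) = 18p, giving p = 6/19.
Let the goalkeeper play dive left with probability q. The kicker is indifferent when 5q + 18(1−q) = 6q, giving q = 18/19.
The value is 5·(18/19) + (18)·(1/19) = 108/19.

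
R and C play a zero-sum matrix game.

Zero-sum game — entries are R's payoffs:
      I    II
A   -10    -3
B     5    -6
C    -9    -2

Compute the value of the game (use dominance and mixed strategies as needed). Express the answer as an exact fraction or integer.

-32/9

Row A is strictly dominated by row C, so R never plays it.
The remaining 2×2 game on (B, C) × (I, II) has no saddle point. Let R play B with probability p; indifference gives 5p − 9(1−p) = −6p − 2(1−p), so p = 7/18.
Similarly C's optimal q on I is 2/9, and the value is 5·(2/9) + (-6)·(7/9) = -32/9.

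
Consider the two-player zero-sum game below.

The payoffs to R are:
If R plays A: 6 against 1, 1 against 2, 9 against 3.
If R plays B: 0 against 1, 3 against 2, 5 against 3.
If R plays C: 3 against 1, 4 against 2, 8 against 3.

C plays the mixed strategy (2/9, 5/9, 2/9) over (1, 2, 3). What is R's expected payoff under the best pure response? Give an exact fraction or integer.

14/3

A: (6)·(2/9) + (1)·(5/9) + (9)·(2/9) = 35/9.
B: (0)·(2/9) + (3)·(5/9) + (5)·(2/9) = 25/9.
C: (3)·(2/9) + (4)·(5/9) + (8)·(2/9) = 14/3.
The best pure response is C with expected payoff 14/3.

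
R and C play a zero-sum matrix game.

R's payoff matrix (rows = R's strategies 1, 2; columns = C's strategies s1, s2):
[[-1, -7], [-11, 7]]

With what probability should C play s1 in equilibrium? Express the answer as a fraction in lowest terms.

Row minima are -7 and -11, so R's maximin is -7; column maxima are -1 and 7, so C's minimax is -1. These differ, so the equilibrium is in mixed strategies.
Let C play s1 with probability q. R is indifferent when −q − 7(1−q) = −11q + 7(1−q), giving q = 7/12.

7/12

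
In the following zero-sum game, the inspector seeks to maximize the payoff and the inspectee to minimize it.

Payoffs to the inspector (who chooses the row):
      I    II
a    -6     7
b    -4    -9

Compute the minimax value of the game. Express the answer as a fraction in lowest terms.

Row minima are -6 and -9, so the inspector's maximin is -6; column maxima are -4 and 7, so the inspectee's minimax is -4. These differ, so the equilibrium is in mixed strategies.
Let the inspector play a with probability p. The inspectee is indifferent when −6p − 4(1−p) = 7p − 9(1−p), giving p = 5/18.
Let the inspectee play I with probability q. The inspector is indifferent when −6q + 7(1−q) = −4q − 9(1−q), giving q = 8/9.
The value is -6·(8/9) + (7)·(1/9) = -41/9.

-41/9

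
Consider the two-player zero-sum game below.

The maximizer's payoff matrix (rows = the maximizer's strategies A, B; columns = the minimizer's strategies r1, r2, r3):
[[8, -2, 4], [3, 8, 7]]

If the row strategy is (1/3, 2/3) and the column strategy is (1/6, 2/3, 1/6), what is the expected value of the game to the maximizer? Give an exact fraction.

44/9

Against (1/6, 2/3, 1/6), each row's expected payoff is A: 2/3; B: 7.
Taking the (1/3, 2/3)-weighted average: (1/3)·(2/3) + (2/3)·(7) = 44/9.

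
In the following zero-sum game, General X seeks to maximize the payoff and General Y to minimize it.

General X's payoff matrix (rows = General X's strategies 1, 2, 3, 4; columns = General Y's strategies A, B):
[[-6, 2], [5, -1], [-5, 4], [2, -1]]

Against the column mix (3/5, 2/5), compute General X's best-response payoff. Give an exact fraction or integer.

13/5

1: (-6)·(3/5) + (2)·(2/5) = -14/5.
2: (5)·(3/5) + (-1)·(2/5) = 13/5.
3: (-5)·(3/5) + (4)·(2/5) = -7/5.
4: (2)·(3/5) + (-1)·(2/5) = 4/5.
The best pure response is 2 with expected payoff 13/5.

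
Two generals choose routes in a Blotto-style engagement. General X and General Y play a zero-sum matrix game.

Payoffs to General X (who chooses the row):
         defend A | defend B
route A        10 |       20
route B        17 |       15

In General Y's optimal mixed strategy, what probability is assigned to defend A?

5/12

Row minima are 10 and 15, so General X's maximin is 15; column maxima are 17 and 20, so General Y's minimax is 17. These differ, so the equilibrium is in mixed strategies.
Let General Y play defend A with probability q. General X is indifferent when 10q + 20(1−q) = 17q + 15(1−q), giving q = 5/12.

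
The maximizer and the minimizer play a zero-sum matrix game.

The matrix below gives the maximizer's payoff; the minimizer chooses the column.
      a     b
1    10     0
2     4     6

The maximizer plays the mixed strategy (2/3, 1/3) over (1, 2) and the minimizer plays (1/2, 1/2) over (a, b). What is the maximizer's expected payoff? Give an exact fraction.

5

Against (1/2, 1/2), each row's expected payoff is 1: 5; 2: 5.
Taking the (2/3, 1/3)-weighted average: (2/3)·(5) + (1/3)·(5) = 5.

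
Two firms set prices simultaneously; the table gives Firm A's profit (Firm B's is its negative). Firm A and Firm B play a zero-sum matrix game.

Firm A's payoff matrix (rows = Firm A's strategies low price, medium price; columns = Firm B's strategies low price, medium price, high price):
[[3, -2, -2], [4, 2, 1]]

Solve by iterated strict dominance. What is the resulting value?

Row low price is strictly dominated by row medium price (4>3, 2>-2, 1>-2); eliminate low price.
Column low price is strictly dominated by medium price for Firm B (2<4); eliminate low price.
Column medium price is strictly dominated by high price for Firm B (1<2); eliminate medium price.
Only (medium price, high price) remains, with payoff 1.

1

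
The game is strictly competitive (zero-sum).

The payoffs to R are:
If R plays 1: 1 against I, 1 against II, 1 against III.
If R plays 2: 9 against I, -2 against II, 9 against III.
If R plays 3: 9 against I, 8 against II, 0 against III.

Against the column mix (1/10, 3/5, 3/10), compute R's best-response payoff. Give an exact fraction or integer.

1: (1)·(1/10) + (1)·(3/5) + (1)·(3/10) = 1.
2: (9)·(1/10) + (-2)·(3/5) + (9)·(3/10) = 12/5.
3: (9)·(1/10) + (8)·(3/5) + (0)·(3/10) = 57/10.
The best pure response is 3 with expected payoff 57/10.

57/10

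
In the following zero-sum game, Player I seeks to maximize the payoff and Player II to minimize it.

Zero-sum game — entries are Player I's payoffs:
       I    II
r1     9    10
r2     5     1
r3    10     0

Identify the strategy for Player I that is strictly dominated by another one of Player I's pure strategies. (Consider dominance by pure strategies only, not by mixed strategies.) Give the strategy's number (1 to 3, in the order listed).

Compare r2 with r1: 9 > 5, 10 > 1.
So r1 strictly dominates r2 for Player I; r2 is strictly dominated.

2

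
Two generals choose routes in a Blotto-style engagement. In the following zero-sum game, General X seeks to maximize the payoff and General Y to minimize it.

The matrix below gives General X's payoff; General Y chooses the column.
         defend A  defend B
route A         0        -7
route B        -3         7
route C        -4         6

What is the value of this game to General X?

Row route C is strictly dominated by row route B, so General X never plays it.
The remaining 2×2 game on (route A, route B) × (defend A, defend B) has no saddle point. Let General X play route A with probability p; indifference gives −3(1−p) = −7p + 7(1−p), so p = 10/17.
Similarly General Y's optimal q on defend A is 14/17, and the value is 0·(14/17) + (-7)·(3/17) = -21/17.

-21/17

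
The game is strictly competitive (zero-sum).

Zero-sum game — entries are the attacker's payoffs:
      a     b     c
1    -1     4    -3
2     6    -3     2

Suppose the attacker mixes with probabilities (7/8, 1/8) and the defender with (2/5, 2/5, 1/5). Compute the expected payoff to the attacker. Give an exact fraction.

29/40

Against (2/5, 2/5, 1/5), each row's expected payoff is 1: 3/5; 2: 8/5.
Taking the (7/8, 1/8)-weighted average: (7/8)·(3/5) + (1/8)·(8/5) = 29/40.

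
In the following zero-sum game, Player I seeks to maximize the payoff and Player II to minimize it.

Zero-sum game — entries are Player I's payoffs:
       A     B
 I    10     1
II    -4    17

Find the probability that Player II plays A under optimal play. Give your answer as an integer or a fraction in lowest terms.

8/15

Row minima are 1 and -4, so Player I's maximin is 1; column maxima are 10 and 17, so Player II's minimax is 10. These differ, so the equilibrium is in mixed strategies.
Let Player II play A with probability q. Player I is indifferent when 10q + (1−q) = −4q + 17(1−q), giving q = 8/15.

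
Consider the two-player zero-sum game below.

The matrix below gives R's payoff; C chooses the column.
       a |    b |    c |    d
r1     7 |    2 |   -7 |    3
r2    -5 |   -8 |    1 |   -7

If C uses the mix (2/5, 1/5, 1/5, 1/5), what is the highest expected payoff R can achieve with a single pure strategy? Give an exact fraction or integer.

r1: (7)·(2/5) + (2)·(1/5) + (-7)·(1/5) + (3)·(1/5) = 12/5.
r2: (-5)·(2/5) + (-8)·(1/5) + (1)·(1/5) + (-7)·(1/5) = -24/5.
The best pure response is r1 with expected payoff 12/5.

12/5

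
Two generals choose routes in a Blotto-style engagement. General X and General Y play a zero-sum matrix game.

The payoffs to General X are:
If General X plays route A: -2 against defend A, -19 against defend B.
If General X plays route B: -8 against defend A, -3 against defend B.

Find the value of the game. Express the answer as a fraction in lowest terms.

-73/11

Row minima are -19 and -8, so General X's maximin is -8; column maxima are -2 and -3, so General Y's minimax is -3. These differ, so the equilibrium is in mixed strategies.
Let General X play route A with probability p. General Y is indifferent when −2p − 8(1−p) = −19p − 3(1−p), giving p = 5/22.
Let General Y play defend A with probability q. General X is indifferent when −2q − 19(1−q) = −8q − 3(1−q), giving q = 8/11.
The value is -2·(8/11) + (-19)·(3/11) = -73/11.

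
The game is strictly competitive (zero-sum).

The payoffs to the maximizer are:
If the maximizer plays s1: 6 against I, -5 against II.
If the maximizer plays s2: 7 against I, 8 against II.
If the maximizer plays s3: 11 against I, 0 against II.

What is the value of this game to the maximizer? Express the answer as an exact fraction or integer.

22/3

Row s1 is strictly dominated by row s3, so the maximizer never plays it.
The remaining 2×2 game on (s2, s3) × (I, II) has no saddle point. Let the maximizer play s2 with probability p; indifference gives 7p + 11(1−p) = 8p, so p = 11/12.
Similarly the minimizer's optimal q on I is 2/3, and the value is 7·(2/3) + (8)·(1/3) = 22/3.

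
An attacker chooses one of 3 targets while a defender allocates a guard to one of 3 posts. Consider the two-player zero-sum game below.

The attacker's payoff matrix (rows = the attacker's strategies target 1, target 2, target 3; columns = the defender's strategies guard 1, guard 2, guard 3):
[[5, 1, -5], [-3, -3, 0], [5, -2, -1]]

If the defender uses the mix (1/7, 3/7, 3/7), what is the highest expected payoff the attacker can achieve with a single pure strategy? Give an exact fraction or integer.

-4/7

target 1: (5)·(1/7) + (1)·(3/7) + (-5)·(3/7) = -1.
target 2: (-3)·(1/7) + (-3)·(3/7) + (0)·(3/7) = -12/7.
target 3: (5)·(1/7) + (-2)·(3/7) + (-1)·(3/7) = -4/7.
The best pure response is target 3 with expected payoff -4/7.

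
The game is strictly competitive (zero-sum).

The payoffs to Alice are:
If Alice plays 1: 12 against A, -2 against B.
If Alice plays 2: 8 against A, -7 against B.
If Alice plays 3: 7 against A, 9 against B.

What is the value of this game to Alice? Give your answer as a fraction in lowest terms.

Row 2 is strictly dominated by row 1, so Alice never plays it.
The remaining 2×2 game on (1, 3) × (A, B) has no saddle point. Let Alice play 1 with probability p; indifference gives 12p + 7(1−p) = −2p + 9(1−p), so p = 1/8.
Similarly Bob's optimal q on A is 11/16, and the value is 12·(11/16) + (-2)·(5/16) = 61/8.

61/8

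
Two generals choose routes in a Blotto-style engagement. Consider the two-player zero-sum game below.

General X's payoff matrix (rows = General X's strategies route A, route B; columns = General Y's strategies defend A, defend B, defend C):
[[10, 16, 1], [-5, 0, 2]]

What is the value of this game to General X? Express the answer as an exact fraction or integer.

Column defend B is strictly dominated by defend A for General Y (it gives General X more in every row).
The remaining 2×2 game on (route A, route B) × (defend A, defend C) has no saddle point. Let General X play route A with probability p; indifference gives 10p − 5(1−p) = p + 2(1−p), so p = 7/16.
Similarly General Y's optimal q on defend A is 1/16, and the value is 10·(1/16) + (1)·(15/16) = 25/16.

25/16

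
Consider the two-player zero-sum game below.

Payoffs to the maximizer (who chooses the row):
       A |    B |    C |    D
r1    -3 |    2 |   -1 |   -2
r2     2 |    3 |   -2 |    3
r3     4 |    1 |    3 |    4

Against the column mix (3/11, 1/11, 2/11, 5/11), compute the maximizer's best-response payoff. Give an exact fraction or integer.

39/11

r1: (-3)·(3/11) + (2)·(1/11) + (-1)·(2/11) + (-2)·(5/11) = -19/11.
r2: (2)·(3/11) + (3)·(1/11) + (-2)·(2/11) + (3)·(5/11) = 20/11.
r3: (4)·(3/11) + (1)·(1/11) + (3)·(2/11) + (4)·(5/11) = 39/11.
The best pure response is r3 with expected payoff 39/11.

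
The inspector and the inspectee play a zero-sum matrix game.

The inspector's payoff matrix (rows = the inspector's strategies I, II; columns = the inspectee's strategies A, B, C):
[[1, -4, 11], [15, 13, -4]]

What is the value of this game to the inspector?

127/32

Column A is strictly dominated by B for the inspectee (it gives the inspector more in every row).
The remaining 2×2 game on (I, II) × (B, C) has no saddle point. Let the inspector play I with probability p; indifference gives −4p + 13(1−p) = 11p − 4(1−p), so p = 17/32.
Similarly the inspectee's optimal q on B is 15/32, and the value is -4·(15/32) + (11)·(17/32) = 127/32.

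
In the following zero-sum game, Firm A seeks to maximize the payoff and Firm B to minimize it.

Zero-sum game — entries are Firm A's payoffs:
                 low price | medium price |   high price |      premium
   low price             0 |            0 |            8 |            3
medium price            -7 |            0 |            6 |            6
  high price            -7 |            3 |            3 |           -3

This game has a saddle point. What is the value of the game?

0

Row minima: 0, -7, -7 → Firm A's maximin is 0.
Column maxima: 0, 3, 8, 6 → Firm B's minimax is 0.
They coincide at (low price, low price), so the value is 0.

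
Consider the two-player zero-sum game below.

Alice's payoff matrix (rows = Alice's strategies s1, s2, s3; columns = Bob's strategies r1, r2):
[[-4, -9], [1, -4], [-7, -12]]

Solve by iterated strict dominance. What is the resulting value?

-4

Column r1 is strictly dominated by r2 for Bob (-9<-4, -4<1, -12<-7); eliminate r1.
Row s3 is strictly dominated by row s1 (-9>-12); eliminate s3.
Row s1 is strictly dominated by row s2 (-4>-9); eliminate s1.
Only (s2, r2) remains, with payoff -4.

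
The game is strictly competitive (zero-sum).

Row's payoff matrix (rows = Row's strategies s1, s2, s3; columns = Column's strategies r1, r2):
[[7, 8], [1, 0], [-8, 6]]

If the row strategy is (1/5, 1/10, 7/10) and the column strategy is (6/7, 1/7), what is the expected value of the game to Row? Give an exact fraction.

-94/35

Against (6/7, 1/7), each row's expected payoff is s1: 50/7; s2: 6/7; s3: -6.
Taking the (1/5, 1/10, 7/10)-weighted average: (1/5)·(50/7) + (1/10)·(6/7) + (7/10)·(-6) = -94/35.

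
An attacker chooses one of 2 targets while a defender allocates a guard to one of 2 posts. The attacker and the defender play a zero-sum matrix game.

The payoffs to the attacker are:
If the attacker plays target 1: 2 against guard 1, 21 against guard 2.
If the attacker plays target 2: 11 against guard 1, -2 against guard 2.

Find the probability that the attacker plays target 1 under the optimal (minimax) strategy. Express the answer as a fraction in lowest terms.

13/32

Row minima are 2 and -2, so the attacker's maximin is 2; column maxima are 11 and 21, so the defender's minimax is 11. These differ, so the equilibrium is in mixed strategies.
Let the attacker play target 1 with probability p. The defender is indifferent when 2p + 11(1−p) = 21p − 2(1−p), giving p = 13/32.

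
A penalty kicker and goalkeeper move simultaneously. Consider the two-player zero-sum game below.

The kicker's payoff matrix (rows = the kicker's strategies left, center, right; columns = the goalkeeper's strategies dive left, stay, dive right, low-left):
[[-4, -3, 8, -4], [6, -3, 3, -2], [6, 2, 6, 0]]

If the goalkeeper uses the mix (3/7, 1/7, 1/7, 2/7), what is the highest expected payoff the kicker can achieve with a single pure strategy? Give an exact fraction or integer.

26/7

left: (-4)·(3/7) + (-3)·(1/7) + (8)·(1/7) + (-4)·(2/7) = -15/7.
center: (6)·(3/7) + (-3)·(1/7) + (3)·(1/7) + (-2)·(2/7) = 2.
right: (6)·(3/7) + (2)·(1/7) + (6)·(1/7) + (0)·(2/7) = 26/7.
The best pure response is right with expected payoff 26/7.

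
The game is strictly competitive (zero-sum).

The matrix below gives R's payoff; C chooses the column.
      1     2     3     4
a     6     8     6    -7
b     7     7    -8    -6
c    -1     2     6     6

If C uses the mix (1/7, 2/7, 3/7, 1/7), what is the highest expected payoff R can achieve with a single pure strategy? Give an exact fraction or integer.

33/7

a: (6)·(1/7) + (8)·(2/7) + (6)·(3/7) + (-7)·(1/7) = 33/7.
b: (7)·(1/7) + (7)·(2/7) + (-8)·(3/7) + (-6)·(1/7) = -9/7.
c: (-1)·(1/7) + (2)·(2/7) + (6)·(3/7) + (6)·(1/7) = 27/7.
The best pure response is a with expected payoff 33/7.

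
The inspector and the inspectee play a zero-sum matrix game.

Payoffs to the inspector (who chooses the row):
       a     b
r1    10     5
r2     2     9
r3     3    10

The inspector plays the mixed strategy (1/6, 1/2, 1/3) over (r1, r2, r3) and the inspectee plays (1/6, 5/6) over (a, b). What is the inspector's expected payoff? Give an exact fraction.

Against (1/6, 5/6), each row's expected payoff is r1: 35/6; r2: 47/6; r3: 53/6.
Taking the (1/6, 1/2, 1/3)-weighted average: (1/6)·(35/6) + (1/2)·(47/6) + (1/3)·(53/6) = 47/6.

47/6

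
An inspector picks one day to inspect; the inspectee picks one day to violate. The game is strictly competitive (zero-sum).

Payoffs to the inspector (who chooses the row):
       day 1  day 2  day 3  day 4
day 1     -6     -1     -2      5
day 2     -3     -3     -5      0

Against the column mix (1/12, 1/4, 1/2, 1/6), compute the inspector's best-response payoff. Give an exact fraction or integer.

-11/12

day 1: (-6)·(1/12) + (-1)·(1/4) + (-2)·(1/2) + (5)·(1/6) = -11/12.
day 2: (-3)·(1/12) + (-3)·(1/4) + (-5)·(1/2) + (0)·(1/6) = -7/2.
The best pure response is day 1 with expected payoff -11/12.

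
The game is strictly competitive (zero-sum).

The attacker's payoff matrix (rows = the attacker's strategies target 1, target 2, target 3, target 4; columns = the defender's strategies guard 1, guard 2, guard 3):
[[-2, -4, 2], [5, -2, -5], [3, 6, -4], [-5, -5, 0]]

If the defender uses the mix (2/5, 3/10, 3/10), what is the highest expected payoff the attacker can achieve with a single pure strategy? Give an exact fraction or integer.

9/5

target 1: (-2)·(2/5) + (-4)·(3/10) + (2)·(3/10) = -7/5.
target 2: (5)·(2/5) + (-2)·(3/10) + (-5)·(3/10) = -1/10.
target 3: (3)·(2/5) + (6)·(3/10) + (-4)·(3/10) = 9/5.
target 4: (-5)·(2/5) + (-5)·(3/10) + (0)·(3/10) = -7/2.
The best pure response is target 3 with expected payoff 9/5.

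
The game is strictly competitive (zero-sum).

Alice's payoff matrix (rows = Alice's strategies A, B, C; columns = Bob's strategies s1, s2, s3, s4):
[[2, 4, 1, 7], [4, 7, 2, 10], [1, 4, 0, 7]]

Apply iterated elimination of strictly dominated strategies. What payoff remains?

2

Row A is strictly dominated by row B (4>2, 7>4, 2>1, 10>7); eliminate A.
Column s1 is strictly dominated by s3 for Bob (2<4, 0<1); eliminate s1.
Row C is strictly dominated by row B (7>4, 2>0, 10>7); eliminate C.
Column s4 is strictly dominated by s2 for Bob (7<10); eliminate s4.
Column s2 is strictly dominated by s3 for Bob (2<7); eliminate s2.
Only (B, s3) remains, with payoff 2.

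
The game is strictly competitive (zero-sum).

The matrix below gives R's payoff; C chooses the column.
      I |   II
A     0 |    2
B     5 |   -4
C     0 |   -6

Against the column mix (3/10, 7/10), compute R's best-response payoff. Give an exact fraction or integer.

7/5

A: (0)·(3/10) + (2)·(7/10) = 7/5.
B: (5)·(3/10) + (-4)·(7/10) = -13/10.
C: (0)·(3/10) + (-6)·(7/10) = -21/5.
The best pure response is A with expected payoff 7/5.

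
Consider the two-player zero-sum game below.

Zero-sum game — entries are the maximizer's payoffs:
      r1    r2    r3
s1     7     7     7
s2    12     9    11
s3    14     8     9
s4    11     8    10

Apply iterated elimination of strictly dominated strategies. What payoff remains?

9

Row s4 is strictly dominated by row s2 (12>11, 9>8, 11>10); eliminate s4.
Row s1 is strictly dominated by row s2 (12>7, 9>7, 11>7); eliminate s1.
Column r3 is strictly dominated by r2 for the minimizer (9<11, 8<9); eliminate r3.
Column r1 is strictly dominated by r2 for the minimizer (9<12, 8<14); eliminate r1.
Row s3 is strictly dominated by row s2 (9>8); eliminate s3.
Only (s2, r2) remains, with payoff 9.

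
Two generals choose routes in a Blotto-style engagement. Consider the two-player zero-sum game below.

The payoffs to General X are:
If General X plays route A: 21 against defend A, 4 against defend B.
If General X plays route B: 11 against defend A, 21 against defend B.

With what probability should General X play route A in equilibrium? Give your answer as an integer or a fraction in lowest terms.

Row minima are 4 and 11, so General X's maximin is 11; column maxima are 21 and 21, so General Y's minimax is 21. These differ, so the equilibrium is in mixed strategies.
Let General X play route A with probability p. General Y is indifferent when 21p + 11(1−p) = 4p + 21(1−p), giving p = 10/27.

10/27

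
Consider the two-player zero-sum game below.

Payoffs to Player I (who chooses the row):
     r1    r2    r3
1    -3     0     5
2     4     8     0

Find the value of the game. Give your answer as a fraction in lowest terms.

5/3

Column r2 is strictly dominated by r1 for Player II (it gives Player I more in every row).
The remaining 2×2 game on (1, 2) × (r1, r3) has no saddle point. Let Player I play 1 with probability p; indifference gives −3p + 4(1−p) = 5p, so p = 1/3.
Similarly Player II's optimal q on r1 is 5/12, and the value is -3·(5/12) + (5)·(7/12) = 5/3.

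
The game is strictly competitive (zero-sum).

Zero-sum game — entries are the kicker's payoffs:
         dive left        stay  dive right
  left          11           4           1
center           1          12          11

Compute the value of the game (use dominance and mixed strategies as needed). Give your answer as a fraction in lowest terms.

Column stay is strictly dominated by dive right for the goalkeeper (it gives the kicker more in every row).
The remaining 2×2 game on (left, center) × (dive left, dive right) has no saddle point. Let the kicker play left with probability p; indifference gives 11p + (1−p) = p + 11(1−p), so p = 1/2.
Similarly the goalkeeper's optimal q on dive left is 1/2, and the value is 11·(1/2) + (1)·(1/2) = 6.

6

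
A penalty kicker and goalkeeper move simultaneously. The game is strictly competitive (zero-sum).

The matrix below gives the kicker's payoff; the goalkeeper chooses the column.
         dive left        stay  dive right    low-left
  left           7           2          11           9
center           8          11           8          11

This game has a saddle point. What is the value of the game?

8

Row minima: 2, 8 → the kicker's maximin is 8.
Column maxima: 8, 11, 11, 11 → the goalkeeper's minimax is 8.
They coincide at (center, dive left), so the value is 8.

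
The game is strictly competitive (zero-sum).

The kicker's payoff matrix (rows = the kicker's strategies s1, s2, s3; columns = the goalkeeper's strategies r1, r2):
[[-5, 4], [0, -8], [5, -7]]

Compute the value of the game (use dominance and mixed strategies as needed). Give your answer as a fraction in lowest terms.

-5/7

Row s2 is strictly dominated by row s3, so the kicker never plays it.
The remaining 2×2 game on (s1, s3) × (r1, r2) has no saddle point. Let the kicker play s1 with probability p; indifference gives −5p + 5(1−p) = 4p − 7(1−p), so p = 4/7.
Similarly the goalkeeper's optimal q on r1 is 11/21, and the value is -5·(11/21) + (4)·(10/21) = -5/7.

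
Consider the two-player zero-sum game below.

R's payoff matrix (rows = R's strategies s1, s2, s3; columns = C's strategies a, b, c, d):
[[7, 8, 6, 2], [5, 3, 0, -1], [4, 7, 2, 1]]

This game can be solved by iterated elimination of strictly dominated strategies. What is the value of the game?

Row s3 is strictly dominated by row s1 (7>4, 8>7, 6>2, 2>1); eliminate s3.
Row s2 is strictly dominated by row s1 (7>5, 8>3, 6>0, 2>-1); eliminate s2.
Column b is strictly dominated by a for C (7<8); eliminate b.
Column a is strictly dominated by c for C (6<7); eliminate a.
Column c is strictly dominated by d for C (2<6); eliminate c.
Only (s1, d) remains, with payoff 2.

2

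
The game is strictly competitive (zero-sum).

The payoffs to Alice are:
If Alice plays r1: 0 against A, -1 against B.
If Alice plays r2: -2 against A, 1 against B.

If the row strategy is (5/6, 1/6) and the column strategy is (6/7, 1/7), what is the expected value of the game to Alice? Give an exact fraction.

Against (6/7, 1/7), each row's expected payoff is r1: -1/7; r2: -11/7.
Taking the (5/6, 1/6)-weighted average: (5/6)·(-1/7) + (1/6)·(-11/7) = -8/21.

-8/21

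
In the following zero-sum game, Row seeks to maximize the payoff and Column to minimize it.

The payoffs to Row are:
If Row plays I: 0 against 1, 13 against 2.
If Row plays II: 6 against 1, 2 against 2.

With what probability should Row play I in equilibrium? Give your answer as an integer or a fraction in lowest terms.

4/17

Row minima are 0 and 2, so Row's maximin is 2; column maxima are 6 and 13, so Column's minimax is 6. These differ, so the equilibrium is in mixed strategies.
Let Row play I with probability p. Column is indifferent when 6(1−p) = 13p + 2(1−p), giving p = 4/17.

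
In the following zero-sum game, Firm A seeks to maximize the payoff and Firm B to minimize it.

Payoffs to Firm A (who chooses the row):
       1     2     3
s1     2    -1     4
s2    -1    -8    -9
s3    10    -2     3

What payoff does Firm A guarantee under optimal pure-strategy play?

-1

Row minima: -1, -9, -2 → Firm A's maximin is -1.
Column maxima: 10, -1, 4 → Firm B's minimax is -1.
They coincide at (s1, 2), so the value is -1.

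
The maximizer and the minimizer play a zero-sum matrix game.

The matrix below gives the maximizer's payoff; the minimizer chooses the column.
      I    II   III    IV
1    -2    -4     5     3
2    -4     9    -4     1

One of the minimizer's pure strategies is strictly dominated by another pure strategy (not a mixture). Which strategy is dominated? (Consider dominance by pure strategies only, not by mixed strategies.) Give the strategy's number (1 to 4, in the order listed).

4

The minimizer prefers columns that give the maximizer less. Compare IV with I: -2 < 3, -4 < 1.
So I strictly dominates IV for the minimizer; IV is strictly dominated.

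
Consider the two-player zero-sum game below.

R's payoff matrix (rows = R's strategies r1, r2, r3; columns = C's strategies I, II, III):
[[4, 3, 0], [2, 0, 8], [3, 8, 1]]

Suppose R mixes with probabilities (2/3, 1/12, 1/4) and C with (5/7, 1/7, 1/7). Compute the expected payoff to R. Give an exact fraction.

Against (5/7, 1/7, 1/7), each row's expected payoff is r1: 23/7; r2: 18/7; r3: 24/7.
Taking the (2/3, 1/12, 1/4)-weighted average: (2/3)·(23/7) + (1/12)·(18/7) + (1/4)·(24/7) = 137/42.

137/42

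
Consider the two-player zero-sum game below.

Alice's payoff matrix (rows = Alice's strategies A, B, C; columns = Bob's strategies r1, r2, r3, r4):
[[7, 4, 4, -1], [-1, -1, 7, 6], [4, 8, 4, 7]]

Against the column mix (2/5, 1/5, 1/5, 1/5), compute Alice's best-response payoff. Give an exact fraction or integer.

A: (7)·(2/5) + (4)·(1/5) + (4)·(1/5) + (-1)·(1/5) = 21/5.
B: (-1)·(2/5) + (-1)·(1/5) + (7)·(1/5) + (6)·(1/5) = 2.
C: (4)·(2/5) + (8)·(1/5) + (4)·(1/5) + (7)·(1/5) = 27/5.
The best pure response is C with expected payoff 27/5.

27/5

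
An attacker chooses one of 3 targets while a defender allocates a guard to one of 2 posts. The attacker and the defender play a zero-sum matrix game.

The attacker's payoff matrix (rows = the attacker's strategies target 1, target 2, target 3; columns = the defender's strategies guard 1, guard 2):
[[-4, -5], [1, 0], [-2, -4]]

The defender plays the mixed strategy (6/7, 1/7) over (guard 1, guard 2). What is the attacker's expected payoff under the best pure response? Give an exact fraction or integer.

6/7

target 1: (-4)·(6/7) + (-5)·(1/7) = -29/7.
target 2: (1)·(6/7) + (0)·(1/7) = 6/7.
target 3: (-2)·(6/7) + (-4)·(1/7) = -16/7.
The best pure response is target 2 with expected payoff 6/7.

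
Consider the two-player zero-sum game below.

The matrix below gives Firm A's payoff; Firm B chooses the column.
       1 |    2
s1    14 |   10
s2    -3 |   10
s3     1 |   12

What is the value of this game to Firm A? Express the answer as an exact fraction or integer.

158/15

Row s2 is strictly dominated by row s3, so Firm A never plays it.
The remaining 2×2 game on (s1, s3) × (1, 2) has no saddle point. Let Firm A play s1 with probability p; indifference gives 14p + (1−p) = 10p + 12(1−p), so p = 11/15.
Similarly Firm B's optimal q on 1 is 2/15, and the value is 14·(2/15) + (10)·(13/15) = 158/15.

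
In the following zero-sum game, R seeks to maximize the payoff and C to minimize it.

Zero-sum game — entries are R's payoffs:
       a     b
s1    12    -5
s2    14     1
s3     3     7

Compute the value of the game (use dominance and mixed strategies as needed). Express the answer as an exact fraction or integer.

Row s1 is strictly dominated by row s2, so R never plays it.
The remaining 2×2 game on (s2, s3) × (a, b) has no saddle point. Let R play s2 with probability p; indifference gives 14p + 3(1−p) = p + 7(1−p), so p = 4/17.
Similarly C's optimal q on a is 6/17, and the value is 14·(6/17) + (1)·(11/17) = 95/17.

95/17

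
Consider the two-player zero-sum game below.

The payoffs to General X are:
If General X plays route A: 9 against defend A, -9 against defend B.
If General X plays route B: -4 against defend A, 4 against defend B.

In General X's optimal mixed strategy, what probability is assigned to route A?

4/13

Row minima are -9 and -4, so General X's maximin is -4; column maxima are 9 and 4, so General Y's minimax is 4. These differ, so the equilibrium is in mixed strategies.
Let General X play route A with probability p. General Y is indifferent when 9p − 4(1−p) = −9p + 4(1−p), giving p = 4/13.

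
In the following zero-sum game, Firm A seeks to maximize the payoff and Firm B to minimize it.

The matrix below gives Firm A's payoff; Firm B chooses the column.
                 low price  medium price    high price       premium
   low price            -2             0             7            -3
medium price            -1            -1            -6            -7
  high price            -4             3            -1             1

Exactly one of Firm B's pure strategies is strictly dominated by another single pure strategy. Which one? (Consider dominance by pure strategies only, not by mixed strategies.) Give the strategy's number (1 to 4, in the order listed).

2

Firm B prefers columns that give Firm A less. Compare medium price with premium: -3 < 0, -7 < -1, 1 < 3.
So premium strictly dominates medium price for Firm B; medium price is strictly dominated.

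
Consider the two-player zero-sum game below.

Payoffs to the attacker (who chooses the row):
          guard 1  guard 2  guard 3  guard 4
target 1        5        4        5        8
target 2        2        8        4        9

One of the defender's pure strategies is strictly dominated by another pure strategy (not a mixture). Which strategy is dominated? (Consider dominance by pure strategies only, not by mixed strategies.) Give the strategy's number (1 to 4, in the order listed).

The defender prefers columns that give the attacker less. Compare guard 4 with guard 1: 5 < 8, 2 < 9.
So guard 1 strictly dominates guard 4 for the defender; guard 4 is strictly dominated.

4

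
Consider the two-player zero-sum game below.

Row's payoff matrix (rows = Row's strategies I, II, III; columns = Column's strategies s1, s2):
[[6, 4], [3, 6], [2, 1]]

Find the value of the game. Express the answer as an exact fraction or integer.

Row III is strictly dominated by row II, so Row never plays it.
The remaining 2×2 game on (I, II) × (s1, s2) has no saddle point. Let Row play I with probability p; indifference gives 6p + 3(1−p) = 4p + 6(1−p), so p = 3/5.
Similarly Column's optimal q on s1 is 2/5, and the value is 6·(2/5) + (4)·(3/5) = 24/5.

24/5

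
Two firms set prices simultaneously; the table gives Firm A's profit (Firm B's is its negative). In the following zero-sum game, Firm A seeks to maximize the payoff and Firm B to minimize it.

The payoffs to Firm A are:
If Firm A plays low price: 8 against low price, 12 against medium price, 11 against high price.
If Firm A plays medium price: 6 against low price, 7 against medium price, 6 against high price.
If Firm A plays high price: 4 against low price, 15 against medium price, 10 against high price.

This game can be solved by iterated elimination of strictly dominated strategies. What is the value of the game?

Column medium price is strictly dominated by low price for Firm B (8<12, 6<7, 4<15); eliminate medium price.
Row medium price is strictly dominated by row low price (8>6, 11>6); eliminate medium price.
Column high price is strictly dominated by low price for Firm B (8<11, 4<10); eliminate high price.
Row high price is strictly dominated by row low price (8>4); eliminate high price.
Only (low price, low price) remains, with payoff 8.

8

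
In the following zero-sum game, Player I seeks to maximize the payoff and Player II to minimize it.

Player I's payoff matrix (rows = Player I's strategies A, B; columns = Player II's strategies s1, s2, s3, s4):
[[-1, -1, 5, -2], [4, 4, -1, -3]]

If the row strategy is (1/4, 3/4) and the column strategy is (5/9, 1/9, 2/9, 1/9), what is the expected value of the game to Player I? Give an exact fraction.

Against (5/9, 1/9, 2/9, 1/9), each row's expected payoff is A: 2/9; B: 19/9.
Taking the (1/4, 3/4)-weighted average: (1/4)·(2/9) + (3/4)·(19/9) = 59/36.

59/36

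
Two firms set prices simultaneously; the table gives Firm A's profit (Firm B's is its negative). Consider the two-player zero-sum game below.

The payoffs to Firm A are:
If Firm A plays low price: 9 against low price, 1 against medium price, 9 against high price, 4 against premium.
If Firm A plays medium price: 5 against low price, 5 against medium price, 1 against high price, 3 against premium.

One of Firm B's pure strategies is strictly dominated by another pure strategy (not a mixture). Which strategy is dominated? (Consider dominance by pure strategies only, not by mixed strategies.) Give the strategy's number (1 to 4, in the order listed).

1

Firm B prefers columns that give Firm A less. Compare low price with premium: 4 < 9, 3 < 5.
So premium strictly dominates low price for Firm B; low price is strictly dominated.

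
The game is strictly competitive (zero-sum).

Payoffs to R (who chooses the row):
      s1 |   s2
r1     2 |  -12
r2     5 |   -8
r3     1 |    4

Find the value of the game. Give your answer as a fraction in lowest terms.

7/4

Row r1 is strictly dominated by row r2, so R never plays it.
The remaining 2×2 game on (r2, r3) × (s1, s2) has no saddle point. Let R play r2 with probability p; indifference gives 5p + (1−p) = −8p + 4(1−p), so p = 3/16.
Similarly C's optimal q on s1 is 3/4, and the value is 5·(3/4) + (-8)·(1/4) = 7/4.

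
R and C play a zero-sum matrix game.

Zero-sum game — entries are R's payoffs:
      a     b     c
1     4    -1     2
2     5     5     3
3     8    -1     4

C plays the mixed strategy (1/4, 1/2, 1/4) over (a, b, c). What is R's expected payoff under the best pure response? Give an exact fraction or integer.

9/2

1: (4)·(1/4) + (-1)·(1/2) + (2)·(1/4) = 1.
2: (5)·(1/4) + (5)·(1/2) + (3)·(1/4) = 9/2.
3: (8)·(1/4) + (-1)·(1/2) + (4)·(1/4) = 5/2.
The best pure response is 2 with expected payoff 9/2.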